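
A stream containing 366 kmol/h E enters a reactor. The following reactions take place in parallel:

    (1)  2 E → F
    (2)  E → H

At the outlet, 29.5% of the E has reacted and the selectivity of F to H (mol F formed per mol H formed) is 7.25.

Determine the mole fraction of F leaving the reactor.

Conversion of E: E consumed = 0.295 × 366 = 108 kmol/h = 2ξ₁ + 1ξ₂.
Selectivity: 1ξ₁ / (1ξ₂) = 7.25 → ξ₁ = 7.25 ξ₂.
Substitute: (2·7.25 + 1) ξ₂ = 108 → ξ₂ = 6.966 kmol/h, ξ₁ = 50.5 kmol/h.
Outlet amounts (n = n₀ + Σ ν·ξ):
  E: 366 − 2(50.5) − 1(6.966) = 258
  F: 0 + 1(50.5) = 50.5
  H: 0 + 1(6.966) = 6.966
Total out = 315.5 kmol/h; y_F = 50.5 / 315.5 = 0.1601.

0.16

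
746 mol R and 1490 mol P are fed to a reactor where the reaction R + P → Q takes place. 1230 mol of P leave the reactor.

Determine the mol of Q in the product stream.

260 mol

For P: n = n₀ − 1ξ → 1230 = 1490 − 1ξ, giving ξ = 260 mol.
Outlet amounts (n = n₀ + ν ξ):
  R: 746 − 1(260) = 486
  P: 1490 − 1(260) = 1230
  Q: 0 + 1(260) = 260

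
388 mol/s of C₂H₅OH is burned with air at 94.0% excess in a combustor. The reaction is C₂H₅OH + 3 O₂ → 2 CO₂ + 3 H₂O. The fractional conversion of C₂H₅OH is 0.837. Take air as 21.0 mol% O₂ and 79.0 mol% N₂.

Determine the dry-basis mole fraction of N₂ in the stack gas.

0.81

Stoichiometric O₂ = 3 × 388 = 1164 mol/s; O₂ fed = 1164 × 1.940 = 2258 mol/s.
N₂ fed = 2258 × 79/21 = 8495 mol/s.
Fuel reacted = 0.837 × 388 → ξ = 324.8 mol/s.
Outlet (n = n₀ + ν ξ):
  C₂H₅OH: 388 − 1(324.8) = 63.24
  O₂: 2258 − 3(324.8) = 1284
  N₂: 8495 (inert)
  CO₂: 0 + 2(324.8) = 649.5
  H₂O: 0 + 3(324.8) = 974.3
Dry total = 10490 mol/s; y_N₂ (dry) = 8495 / 10490 = 0.8097.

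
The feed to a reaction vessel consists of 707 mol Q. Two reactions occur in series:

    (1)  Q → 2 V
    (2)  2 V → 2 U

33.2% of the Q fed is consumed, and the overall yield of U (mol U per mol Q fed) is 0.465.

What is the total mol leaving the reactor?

942 mol

Conversion of Q: Q consumed = 1ξ₁ = 0.332 × 707 → ξ₁ = 234.7 mol.
Yield of U: 2ξ₂ / 707 = 0.465 → ξ₂ = 164.4 mol.
Outlet amounts (n = n₀ + Σ ν·ξ):
  Q: 707 − 1(234.7) = 472.3
  V: 0 + 2(234.7) − 2(164.4) = 140.7
  U: 0 + 2(164.4) = 328.8
Total out = 472.3 + 140.7 + 328.8 = 941.7 mol.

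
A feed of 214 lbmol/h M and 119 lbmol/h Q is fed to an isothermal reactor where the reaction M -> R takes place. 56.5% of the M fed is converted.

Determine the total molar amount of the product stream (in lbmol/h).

333 lbmol/h

M reacted = 0.565 × 214 = 120.9 lbmol/h; ν_M = −1, so ξ = 120.9/1 = 120.9 lbmol/h.
Outlet amounts (n = n₀ + ν ξ):
  M: 214 − 1(120.9) = 93.09
  R: 0 + 1(120.9) = 120.9
  Q: 119 (inert)
Total out = 93.09 + 120.9 + 119 = 333 lbmol/h.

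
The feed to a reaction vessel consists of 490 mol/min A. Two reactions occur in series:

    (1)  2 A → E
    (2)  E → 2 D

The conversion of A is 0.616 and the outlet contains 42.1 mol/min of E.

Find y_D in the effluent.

0.486

Conversion of A: A consumed = 2ξ₁ = 0.616 × 490 → ξ₁ = 150.9 mol/min.
E balance: n_E = 0 + 1ξ₁ − 1ξ₂ = 42.1 → ξ₂ = (1·150.9 − 42.1)/1 = 108.8 mol/min.
Outlet amounts (n = n₀ + Σ ν·ξ):
  A: 490 − 2(150.9) = 188.2
  E: 0 + 1(150.9) − 1(108.8) = 42.1
  D: 0 + 2(108.8) = 217.6
Total out = 447.9 mol/min; y_D = 217.6 / 447.9 = 0.4859.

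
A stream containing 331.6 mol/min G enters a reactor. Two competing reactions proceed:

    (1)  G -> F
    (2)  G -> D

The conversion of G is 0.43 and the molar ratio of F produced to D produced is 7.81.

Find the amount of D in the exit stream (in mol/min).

Conversion of G: G consumed = 0.43 × 331.6 = 142.6 mol/min = 1ξ₁ + 1ξ₂.
Selectivity: 1ξ₁ / (1ξ₂) = 7.81 → ξ₁ = 7.81 ξ₂.
Substitute: (1·7.81 + 1) ξ₂ = 142.6 → ξ₂ = 16.18 mol/min, ξ₁ = 126.4 mol/min.
Outlet amounts (n = n₀ + Σ ν·ξ):
  G: 331.6 − 1(126.4) − 1(16.18) = 189
  F: 0 + 1(126.4) = 126.4
  D: 0 + 1(16.18) = 16.18

16.2 mol/min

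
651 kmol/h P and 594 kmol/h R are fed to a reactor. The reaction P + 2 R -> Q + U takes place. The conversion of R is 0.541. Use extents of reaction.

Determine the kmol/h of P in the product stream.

R reacted = 0.541 × 594 = 321.4 kmol/h; ν_R = −2, so ξ = 321.4/2 = 160.7 kmol/h.
Outlet amounts (n = n₀ + ν ξ):
  P: 651 − 1(160.7) = 490.3
  R: 594 − 2(160.7) = 272.6
  Q: 0 + 1(160.7) = 160.7
  U: 0 + 1(160.7) = 160.7

490 kmol/h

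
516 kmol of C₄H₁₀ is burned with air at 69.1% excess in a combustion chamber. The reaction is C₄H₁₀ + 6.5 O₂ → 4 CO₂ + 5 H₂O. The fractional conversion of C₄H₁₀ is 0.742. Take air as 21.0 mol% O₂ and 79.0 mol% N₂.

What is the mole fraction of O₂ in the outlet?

0.113

Stoichiometric O₂ = 6.5 × 516 = 3354 kmol; O₂ fed = 3354 × 1.691 = 5672 kmol.
N₂ fed = 5672 × 79/21 = 21340 kmol.
Fuel reacted = 0.742 × 516 → ξ = 382.9 kmol.
Outlet (n = n₀ + ν ξ):
  C₄H₁₀: 516 − 1(382.9) = 133.1
  O₂: 5672 − 6.5(382.9) = 3183
  N₂: 21340 (inert)
  CO₂: 0 + 4(382.9) = 1531
  H₂O: 0 + 5(382.9) = 1914
Total out = 28100 kmol; y_O₂ = 3183 / 28100 = 0.1133.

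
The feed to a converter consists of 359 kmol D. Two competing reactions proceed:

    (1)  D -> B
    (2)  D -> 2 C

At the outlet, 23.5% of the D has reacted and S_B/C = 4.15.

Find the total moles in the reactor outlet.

Conversion of D: D consumed = 0.235 × 359 = 84.36 kmol = 1ξ₁ + 1ξ₂.
Selectivity: 1ξ₁ / (2ξ₂) = 4.15 → ξ₁ = 8.3 ξ₂.
Substitute: (1·8.3 + 1) ξ₂ = 84.36 → ξ₂ = 9.072 kmol, ξ₁ = 75.29 kmol.
Outlet amounts (n = n₀ + Σ ν·ξ):
  D: 359 − 1(75.29) − 1(9.072) = 274.6
  B: 0 + 1(75.29) = 75.29
  C: 0 + 2(9.072) = 18.14
Total out = 274.6 + 75.29 + 18.14 = 368.1 kmol.

368 kmol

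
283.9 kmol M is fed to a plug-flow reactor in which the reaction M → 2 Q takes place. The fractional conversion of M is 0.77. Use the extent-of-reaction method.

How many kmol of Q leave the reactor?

437 kmol

M reacted = 0.77 × 283.9 = 218.6 kmol; ν_M = −1, so ξ = 218.6/1 = 218.6 kmol.
Outlet amounts (n = n₀ + ν ξ):
  M: 283.9 − 1(218.6) = 65.3
  Q: 0 + 2(218.6) = 437.2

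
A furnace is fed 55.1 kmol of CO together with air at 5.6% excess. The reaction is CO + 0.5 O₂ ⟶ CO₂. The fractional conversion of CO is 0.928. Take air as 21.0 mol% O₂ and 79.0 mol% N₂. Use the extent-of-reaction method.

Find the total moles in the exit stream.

168 kmol

Stoichiometric O₂ = 0.5 × 55.1 = 27.55 kmol; O₂ fed = 27.55 × 1.056 = 29.09 kmol.
N₂ fed = 29.09 × 79/21 = 109.4 kmol.
Fuel reacted = 0.928 × 55.1 → ξ = 51.13 kmol.
Outlet (n = n₀ + ν ξ):
  CO: 55.1 − 1(51.13) = 3.967
  O₂: 29.09 − 0.5(51.13) = 3.526
  N₂: 109.4 (inert)
  CO₂: 0 + 1(51.13) = 51.13
Total out = 3.967 + 3.526 + 109.4 + 51.13 = 168.1 kmol.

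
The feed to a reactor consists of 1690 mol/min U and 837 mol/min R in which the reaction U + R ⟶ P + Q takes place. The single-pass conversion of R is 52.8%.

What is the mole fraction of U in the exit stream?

0.494

R reacted = 0.528 × 837 = 441.9 mol/min; ν_R = −1, so ξ = 441.9/1 = 441.9 mol/min.
Outlet amounts (n = n₀ + ν ξ):
  U: 1690 − 1(441.9) = 1248
  R: 837 − 1(441.9) = 395.1
  P: 0 + 1(441.9) = 441.9
  Q: 0 + 1(441.9) = 441.9
Total out = 2527 mol/min; y_U = 1248 / 2527 = 0.4939.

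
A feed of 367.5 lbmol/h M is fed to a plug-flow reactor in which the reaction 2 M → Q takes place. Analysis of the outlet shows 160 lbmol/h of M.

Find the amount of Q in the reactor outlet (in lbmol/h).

For M: n = n₀ − 2ξ → 160 = 367.5 − 2ξ, giving ξ = 103.8 lbmol/h.
Outlet amounts (n = n₀ + ν ξ):
  M: 367.5 − 2(103.8) = 160
  Q: 0 + 1(103.8) = 103.8

104 lbmol/h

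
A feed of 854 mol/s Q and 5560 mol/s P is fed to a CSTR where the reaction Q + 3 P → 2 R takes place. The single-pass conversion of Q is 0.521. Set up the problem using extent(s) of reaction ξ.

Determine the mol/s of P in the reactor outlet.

4230 mol/s

Q reacted = 0.521 × 854 = 444.9 mol/s; ν_Q = −1, so ξ = 444.9/1 = 444.9 mol/s.
Outlet amounts (n = n₀ + ν ξ):
  Q: 854 − 1(444.9) = 409.1
  P: 5560 − 3(444.9) = 4225
  R: 0 + 2(444.9) = 889.9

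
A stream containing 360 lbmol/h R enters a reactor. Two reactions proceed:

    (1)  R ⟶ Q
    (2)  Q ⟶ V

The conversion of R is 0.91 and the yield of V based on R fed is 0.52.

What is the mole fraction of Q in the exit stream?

0.39

Conversion of R: R consumed = 1ξ₁ = 0.91 × 360 → ξ₁ = 327.6 lbmol/h.
Yield of V: 1ξ₂ / 360 = 0.52 → ξ₂ = 187.2 lbmol/h.
Outlet amounts (n = n₀ + Σ ν·ξ):
  R: 360 − 1(327.6) = 32.4
  Q: 0 + 1(327.6) − 1(187.2) = 140.4
  V: 0 + 1(187.2) = 187.2
Total out = 360 lbmol/h; y_Q = 140.4 / 360 = 0.39.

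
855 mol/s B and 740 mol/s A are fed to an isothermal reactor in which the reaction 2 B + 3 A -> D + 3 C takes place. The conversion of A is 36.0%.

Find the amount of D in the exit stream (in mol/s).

88.8 mol/s

A reacted = 0.36 × 740 = 266.4 mol/s; ν_A = −3, so ξ = 266.4/3 = 88.8 mol/s.
Outlet amounts (n = n₀ + ν ξ):
  B: 855 − 2(88.8) = 677.4
  A: 740 − 3(88.8) = 473.6
  D: 0 + 1(88.8) = 88.8
  C: 0 + 3(88.8) = 266.4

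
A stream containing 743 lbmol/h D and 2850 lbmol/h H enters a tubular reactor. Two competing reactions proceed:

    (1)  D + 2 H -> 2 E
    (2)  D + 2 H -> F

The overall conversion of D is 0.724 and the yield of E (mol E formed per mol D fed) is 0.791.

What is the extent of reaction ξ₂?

Yield of E: 2ξ₁ / 743 = 0.791 → ξ₁ = 293.9 lbmol/h.
Conversion of D: 1ξ₁ + 1ξ₂ = 0.724 × 743 = 537.9 → ξ₂ = 244.1 lbmol/h.
Outlet amounts (n = n₀ + Σ ν·ξ):
  D: 743 − 1(293.9) − 1(244.1) = 205.1
  H: 2850 − 2(293.9) − 2(244.1) = 1774
  E: 0 + 2(293.9) = 587.7
  F: 0 + 1(244.1) = 244.1

ξ₂ = 244 lbmol/h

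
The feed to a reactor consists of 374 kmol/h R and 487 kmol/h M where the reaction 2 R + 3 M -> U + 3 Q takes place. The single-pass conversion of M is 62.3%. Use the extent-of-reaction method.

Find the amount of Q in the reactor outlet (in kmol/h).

303 kmol/h

M reacted = 0.623 × 487 = 303.4 kmol/h; ν_M = −3, so ξ = 303.4/3 = 101.1 kmol/h.
Outlet amounts (n = n₀ + ν ξ):
  R: 374 − 2(101.1) = 171.7
  M: 487 − 3(101.1) = 183.6
  U: 0 + 1(101.1) = 101.1
  Q: 0 + 3(101.1) = 303.4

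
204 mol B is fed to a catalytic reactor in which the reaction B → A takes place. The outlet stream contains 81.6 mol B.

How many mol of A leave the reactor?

For B: n = n₀ − 1ξ → 81.6 = 204 − 1ξ, giving ξ = 122.4 mol.
Outlet amounts (n = n₀ + ν ξ):
  B: 204 − 1(122.4) = 81.6
  A: 0 + 1(122.4) = 122.4

122 mol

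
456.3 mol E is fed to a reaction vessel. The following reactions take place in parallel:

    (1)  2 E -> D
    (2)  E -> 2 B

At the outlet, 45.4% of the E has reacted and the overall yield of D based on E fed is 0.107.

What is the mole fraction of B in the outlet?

0.424

Yield of D: 1ξ₁ / 456.3 = 0.107 → ξ₁ = 48.82 mol.
Conversion of E: 2ξ₁ + 1ξ₂ = 0.454 × 456.3 = 207.2 → ξ₂ = 109.5 mol.
Outlet amounts (n = n₀ + Σ ν·ξ):
  E: 456.3 − 2(48.82) − 1(109.5) = 249.1
  D: 0 + 1(48.82) = 48.82
  B: 0 + 2(109.5) = 219
Total out = 517 mol; y_B = 219 / 517 = 0.4237.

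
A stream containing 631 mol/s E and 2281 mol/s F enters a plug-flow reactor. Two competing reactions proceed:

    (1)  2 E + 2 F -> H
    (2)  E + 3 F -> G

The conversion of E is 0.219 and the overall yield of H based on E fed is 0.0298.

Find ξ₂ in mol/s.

Yield of H: 1ξ₁ / 631 = 0.0298 → ξ₁ = 18.8 mol/s.
Conversion of E: 2ξ₁ + 1ξ₂ = 0.219 × 631 = 138.2 → ξ₂ = 100.6 mol/s.
Outlet amounts (n = n₀ + Σ ν·ξ):
  E: 631 − 2(18.8) − 1(100.6) = 492.8
  F: 2281 − 2(18.8) − 3(100.6) = 1942
  H: 0 + 1(18.8) = 18.8
  G: 0 + 1(100.6) = 100.6

ξ₂ = 101 mol/s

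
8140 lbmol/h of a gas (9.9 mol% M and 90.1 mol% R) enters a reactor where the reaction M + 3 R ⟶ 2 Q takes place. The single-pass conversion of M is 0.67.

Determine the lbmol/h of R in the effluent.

5710 lbmol/h

M reacted = 0.67 × 805.9 = 539.9 lbmol/h; ν_M = −1, so ξ = 539.9/1 = 539.9 lbmol/h.
Outlet amounts (n = n₀ + ν ξ):
  M: 805.9 − 1(539.9) = 265.9
  R: 7334 − 3(539.9) = 5714
  Q: 0 + 2(539.9) = 1080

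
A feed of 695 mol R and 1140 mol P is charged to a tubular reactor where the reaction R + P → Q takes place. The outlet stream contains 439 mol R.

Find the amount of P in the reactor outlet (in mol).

884 mol

For R: n = n₀ − 1ξ → 439 = 695 − 1ξ, giving ξ = 256 mol.
Outlet amounts (n = n₀ + ν ξ):
  R: 695 − 1(256) = 439
  P: 1140 − 1(256) = 884
  Q: 0 + 1(256) = 256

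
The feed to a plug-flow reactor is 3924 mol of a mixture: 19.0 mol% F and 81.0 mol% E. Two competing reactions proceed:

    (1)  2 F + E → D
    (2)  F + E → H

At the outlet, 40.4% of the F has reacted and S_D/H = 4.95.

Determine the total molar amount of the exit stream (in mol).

3620 mol

Conversion of F: F consumed = 0.404 × 745.6 = 301.2 mol = 2ξ₁ + 1ξ₂.
Selectivity: 1ξ₁ / (1ξ₂) = 4.95 → ξ₁ = 4.95 ξ₂.
Substitute: (2·4.95 + 1) ξ₂ = 301.2 → ξ₂ = 27.63 mol, ξ₁ = 136.8 mol.
Outlet amounts (n = n₀ + Σ ν·ξ):
  F: 745.6 − 2(136.8) − 1(27.63) = 444.4
  E: 3178 − 1(136.8) − 1(27.63) = 3014
  D: 0 + 1(136.8) = 136.8
  H: 0 + 1(27.63) = 27.63
Total out = 444.4 + 3014 + 136.8 + 27.63 = 3623 mol.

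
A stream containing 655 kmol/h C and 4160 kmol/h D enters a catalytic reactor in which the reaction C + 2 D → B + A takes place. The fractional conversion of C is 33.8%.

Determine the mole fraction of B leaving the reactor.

0.0482

C reacted = 0.338 × 655 = 221.4 kmol/h; ν_C = −1, so ξ = 221.4/1 = 221.4 kmol/h.
Outlet amounts (n = n₀ + ν ξ):
  C: 655 − 1(221.4) = 433.6
  D: 4160 − 2(221.4) = 3717
  B: 0 + 1(221.4) = 221.4
  A: 0 + 1(221.4) = 221.4
Total out = 4594 kmol/h; y_B = 221.4 / 4594 = 0.0482.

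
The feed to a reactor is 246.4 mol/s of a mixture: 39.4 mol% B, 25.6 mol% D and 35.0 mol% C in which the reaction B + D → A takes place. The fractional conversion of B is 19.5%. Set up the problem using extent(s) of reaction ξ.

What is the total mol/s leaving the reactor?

B reacted = 0.195 × 97.08 = 18.93 mol/s; ν_B = −1, so ξ = 18.93/1 = 18.93 mol/s.
Outlet amounts (n = n₀ + ν ξ):
  B: 97.08 − 1(18.93) = 78.15
  D: 63.08 − 1(18.93) = 44.15
  A: 0 + 1(18.93) = 18.93
  C: 86.24 (inert)
Total out = 78.15 + 44.15 + 18.93 + 86.24 = 227.5 mol/s.

227 mol/s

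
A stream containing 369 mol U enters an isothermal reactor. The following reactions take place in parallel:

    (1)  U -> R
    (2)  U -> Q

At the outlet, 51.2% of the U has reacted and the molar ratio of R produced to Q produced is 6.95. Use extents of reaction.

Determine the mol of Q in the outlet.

Conversion of U: U consumed = 0.512 × 369 = 188.9 mol = 1ξ₁ + 1ξ₂.
Selectivity: 1ξ₁ / (1ξ₂) = 6.95 → ξ₁ = 6.95 ξ₂.
Substitute: (1·6.95 + 1) ξ₂ = 188.9 → ξ₂ = 23.76 mol, ξ₁ = 165.2 mol.
Outlet amounts (n = n₀ + Σ ν·ξ):
  U: 369 − 1(165.2) − 1(23.76) = 180.1
  R: 0 + 1(165.2) = 165.2
  Q: 0 + 1(23.76) = 23.76

23.8 mol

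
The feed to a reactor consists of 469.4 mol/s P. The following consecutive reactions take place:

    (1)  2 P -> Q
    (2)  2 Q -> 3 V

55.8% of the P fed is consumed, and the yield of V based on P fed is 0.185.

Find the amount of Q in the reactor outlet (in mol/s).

Conversion of P: P consumed = 2ξ₁ = 0.558 × 469.4 → ξ₁ = 131 mol/s.
Yield of V: 3ξ₂ / 469.4 = 0.185 → ξ₂ = 28.95 mol/s.
Outlet amounts (n = n₀ + Σ ν·ξ):
  P: 469.4 − 2(131) = 207.5
  Q: 0 + 1(131) − 2(28.95) = 73.07
  V: 0 + 3(28.95) = 86.84

73.1 mol/s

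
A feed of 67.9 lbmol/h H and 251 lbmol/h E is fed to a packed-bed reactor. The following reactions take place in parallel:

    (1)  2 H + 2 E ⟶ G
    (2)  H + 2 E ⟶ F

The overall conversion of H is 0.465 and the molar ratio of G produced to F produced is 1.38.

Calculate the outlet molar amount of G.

Conversion of H: H consumed = 0.465 × 67.9 = 31.57 lbmol/h = 2ξ₁ + 1ξ₂.
Selectivity: 1ξ₁ / (1ξ₂) = 1.38 → ξ₁ = 1.38 ξ₂.
Substitute: (2·1.38 + 1) ξ₂ = 31.57 → ξ₂ = 8.397 lbmol/h, ξ₁ = 11.59 lbmol/h.
Outlet amounts (n = n₀ + Σ ν·ξ):
  H: 67.9 − 2(11.59) − 1(8.397) = 36.33
  E: 251 − 2(11.59) − 2(8.397) = 211
  G: 0 + 1(11.59) = 11.59
  F: 0 + 1(8.397) = 8.397

11.6 lbmol/h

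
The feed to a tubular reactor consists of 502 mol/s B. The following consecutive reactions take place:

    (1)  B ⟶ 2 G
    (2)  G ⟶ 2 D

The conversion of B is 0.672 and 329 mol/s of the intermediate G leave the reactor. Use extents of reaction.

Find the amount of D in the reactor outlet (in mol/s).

Conversion of B: B consumed = 1ξ₁ = 0.672 × 502 → ξ₁ = 337.3 mol/s.
G balance: n_G = 0 + 2ξ₁ − 1ξ₂ = 329 → ξ₂ = (2·337.3 − 329)/1 = 345.7 mol/s.
Outlet amounts (n = n₀ + Σ ν·ξ):
  B: 502 − 1(337.3) = 164.7
  G: 0 + 2(337.3) − 1(345.7) = 329
  D: 0 + 2(345.7) = 691.4

691 mol/s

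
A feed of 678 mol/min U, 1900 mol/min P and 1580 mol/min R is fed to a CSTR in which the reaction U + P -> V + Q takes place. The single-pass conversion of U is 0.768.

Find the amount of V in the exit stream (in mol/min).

521 mol/min

U reacted = 0.768 × 678 = 520.7 mol/min; ν_U = −1, so ξ = 520.7/1 = 520.7 mol/min.
Outlet amounts (n = n₀ + ν ξ):
  U: 678 − 1(520.7) = 157.3
  P: 1900 − 1(520.7) = 1379
  V: 0 + 1(520.7) = 520.7
  Q: 0 + 1(520.7) = 520.7
  R: 1580 (inert)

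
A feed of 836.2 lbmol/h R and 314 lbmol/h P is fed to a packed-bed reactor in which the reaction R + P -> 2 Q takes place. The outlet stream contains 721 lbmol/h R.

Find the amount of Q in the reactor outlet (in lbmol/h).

230 lbmol/h

For R: n = n₀ − 1ξ → 721 = 836.2 − 1ξ, giving ξ = 115.2 lbmol/h.
Outlet amounts (n = n₀ + ν ξ):
  R: 836.2 − 1(115.2) = 721
  P: 314 − 1(115.2) = 198.8
  Q: 0 + 2(115.2) = 230.4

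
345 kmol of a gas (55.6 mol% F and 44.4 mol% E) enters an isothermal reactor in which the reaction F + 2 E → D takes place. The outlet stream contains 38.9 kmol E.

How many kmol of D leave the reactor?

57.1 kmol

For E: n = n₀ − 2ξ → 38.9 = 153.2 − 2ξ, giving ξ = 57.14 kmol.
Outlet amounts (n = n₀ + ν ξ):
  F: 191.8 − 1(57.14) = 134.7
  E: 153.2 − 2(57.14) = 38.9
  D: 0 + 1(57.14) = 57.14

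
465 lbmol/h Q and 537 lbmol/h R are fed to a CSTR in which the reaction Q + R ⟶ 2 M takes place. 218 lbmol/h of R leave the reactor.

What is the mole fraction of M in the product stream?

For R: n = n₀ − 1ξ → 218 = 537 − 1ξ, giving ξ = 319 lbmol/h.
Outlet amounts (n = n₀ + ν ξ):
  Q: 465 − 1(319) = 146
  R: 537 − 1(319) = 218
  M: 0 + 2(319) = 638
Total out = 1002 lbmol/h; y_M = 638 / 1002 = 0.6367.

0.637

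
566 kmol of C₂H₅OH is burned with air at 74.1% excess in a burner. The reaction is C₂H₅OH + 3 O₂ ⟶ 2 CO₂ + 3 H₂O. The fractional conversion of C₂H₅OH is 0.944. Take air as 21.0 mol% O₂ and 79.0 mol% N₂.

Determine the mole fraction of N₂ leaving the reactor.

0.733

Stoichiometric O₂ = 3 × 566 = 1698 kmol; O₂ fed = 1698 × 1.741 = 2956 kmol.
N₂ fed = 2956 × 79/21 = 11120 kmol.
Fuel reacted = 0.944 × 566 → ξ = 534.3 kmol.
Outlet (n = n₀ + ν ξ):
  C₂H₅OH: 566 − 1(534.3) = 31.7
  O₂: 2956 − 3(534.3) = 1353
  N₂: 11120 (inert)
  CO₂: 0 + 2(534.3) = 1069
  H₂O: 0 + 3(534.3) = 1603
Total out = 15180 kmol; y_N₂ = 11120 / 15180 = 0.7327.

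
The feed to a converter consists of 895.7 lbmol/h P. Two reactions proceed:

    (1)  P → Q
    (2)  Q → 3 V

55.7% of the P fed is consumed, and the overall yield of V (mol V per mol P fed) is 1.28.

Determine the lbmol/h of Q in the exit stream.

117 lbmol/h

Conversion of P: P consumed = 1ξ₁ = 0.557 × 895.7 → ξ₁ = 498.9 lbmol/h.
Yield of V: 3ξ₂ / 895.7 = 1.28 → ξ₂ = 382.2 lbmol/h.
Outlet amounts (n = n₀ + Σ ν·ξ):
  P: 895.7 − 1(498.9) = 396.8
  Q: 0 + 1(498.9) − 1(382.2) = 116.7
  V: 0 + 3(382.2) = 1146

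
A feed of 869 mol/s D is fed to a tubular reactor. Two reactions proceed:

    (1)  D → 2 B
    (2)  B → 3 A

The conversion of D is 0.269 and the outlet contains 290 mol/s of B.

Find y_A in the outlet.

Conversion of D: D consumed = 1ξ₁ = 0.269 × 869 → ξ₁ = 233.8 mol/s.
B balance: n_B = 0 + 2ξ₁ − 1ξ₂ = 290 → ξ₂ = (2·233.8 − 290)/1 = 177.5 mol/s.
Outlet amounts (n = n₀ + Σ ν·ξ):
  D: 869 − 1(233.8) = 635.2
  B: 0 + 2(233.8) − 1(177.5) = 290
  A: 0 + 3(177.5) = 532.6
Total out = 1458 mol/s; y_A = 532.6 / 1458 = 0.3653.

0.365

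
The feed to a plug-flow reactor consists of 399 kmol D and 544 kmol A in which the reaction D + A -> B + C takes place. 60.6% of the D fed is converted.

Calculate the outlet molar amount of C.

D reacted = 0.606 × 399 = 241.8 kmol; ν_D = −1, so ξ = 241.8/1 = 241.8 kmol.
Outlet amounts (n = n₀ + ν ξ):
  D: 399 − 1(241.8) = 157.2
  A: 544 − 1(241.8) = 302.2
  B: 0 + 1(241.8) = 241.8
  C: 0 + 1(241.8) = 241.8

242 kmol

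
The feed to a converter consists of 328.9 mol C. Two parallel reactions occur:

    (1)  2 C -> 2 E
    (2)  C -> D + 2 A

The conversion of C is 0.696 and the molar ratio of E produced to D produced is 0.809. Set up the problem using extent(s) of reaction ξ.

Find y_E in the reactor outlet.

Conversion of C: C consumed = 0.696 × 328.9 = 228.9 mol = 2ξ₁ + 1ξ₂.
Selectivity: 2ξ₁ / (1ξ₂) = 0.809 → ξ₁ = 0.4045 ξ₂.
Substitute: (2·0.4045 + 1) ξ₂ = 228.9 → ξ₂ = 126.5 mol, ξ₁ = 51.19 mol.
Outlet amounts (n = n₀ + Σ ν·ξ):
  C: 328.9 − 2(51.19) − 1(126.5) = 99.99
  E: 0 + 2(51.19) = 102.4
  D: 0 + 1(126.5) = 126.5
  A: 0 + 2(126.5) = 253.1
Total out = 582 mol; y_E = 102.4 / 582 = 0.1759.

0.176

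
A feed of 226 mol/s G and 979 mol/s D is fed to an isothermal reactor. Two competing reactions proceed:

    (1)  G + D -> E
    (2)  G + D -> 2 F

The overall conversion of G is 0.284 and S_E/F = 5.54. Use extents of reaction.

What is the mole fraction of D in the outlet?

0.798

Conversion of G: G consumed = 0.284 × 226 = 64.18 mol/s = 1ξ₁ + 1ξ₂.
Selectivity: 1ξ₁ / (2ξ₂) = 5.54 → ξ₁ = 11.08 ξ₂.
Substitute: (1·11.08 + 1) ξ₂ = 64.18 → ξ₂ = 5.313 mol/s, ξ₁ = 58.87 mol/s.
Outlet amounts (n = n₀ + Σ ν·ξ):
  G: 226 − 1(58.87) − 1(5.313) = 161.8
  D: 979 − 1(58.87) − 1(5.313) = 914.8
  E: 0 + 1(58.87) = 58.87
  F: 0 + 2(5.313) = 10.63
Total out = 1146 mol/s; y_D = 914.8 / 1146 = 0.7982.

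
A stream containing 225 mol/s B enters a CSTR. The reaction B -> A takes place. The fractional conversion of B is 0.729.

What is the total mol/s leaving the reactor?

B reacted = 0.729 × 225 = 164 mol/s; ν_B = −1, so ξ = 164/1 = 164 mol/s.
Outlet amounts (n = n₀ + ν ξ):
  B: 225 − 1(164) = 60.97
  A: 0 + 1(164) = 164
Total out = 60.97 + 164 = 225 mol/s.

225 mol/s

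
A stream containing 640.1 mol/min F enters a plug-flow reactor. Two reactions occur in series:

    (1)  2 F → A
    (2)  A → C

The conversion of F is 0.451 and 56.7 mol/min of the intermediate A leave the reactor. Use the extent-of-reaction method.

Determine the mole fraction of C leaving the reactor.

0.177

Conversion of F: F consumed = 2ξ₁ = 0.451 × 640.1 → ξ₁ = 144.3 mol/min.
A balance: n_A = 0 + 1ξ₁ − 1ξ₂ = 56.7 → ξ₂ = (1·144.3 − 56.7)/1 = 87.64 mol/min.
Outlet amounts (n = n₀ + Σ ν·ξ):
  F: 640.1 − 2(144.3) = 351.4
  A: 0 + 1(144.3) − 1(87.64) = 56.7
  C: 0 + 1(87.64) = 87.64
Total out = 495.8 mol/min; y_C = 87.64 / 495.8 = 0.1768.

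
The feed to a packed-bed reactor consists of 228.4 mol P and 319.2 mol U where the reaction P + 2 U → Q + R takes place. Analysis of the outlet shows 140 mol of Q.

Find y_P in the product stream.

0.217

For Q: n = n₀ + 1ξ → 140 = 0 + 1ξ, giving ξ = 140 mol.
Outlet amounts (n = n₀ + ν ξ):
  P: 228.4 − 1(140) = 88.4
  U: 319.2 − 2(140) = 39.2
  Q: 0 + 1(140) = 140
  R: 0 + 1(140) = 140
Total out = 407.6 mol; y_P = 88.4 / 407.6 = 0.2169.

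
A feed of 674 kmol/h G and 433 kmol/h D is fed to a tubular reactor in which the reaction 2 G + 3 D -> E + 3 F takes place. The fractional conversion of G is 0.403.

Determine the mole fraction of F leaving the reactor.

0.42

G reacted = 0.403 × 674 = 271.6 kmol/h; ν_G = −2, so ξ = 271.6/2 = 135.8 kmol/h.
Outlet amounts (n = n₀ + ν ξ):
  G: 674 − 2(135.8) = 402.4
  D: 433 − 3(135.8) = 25.57
  E: 0 + 1(135.8) = 135.8
  F: 0 + 3(135.8) = 407.4
Total out = 971.2 kmol/h; y_F = 407.4 / 971.2 = 0.4195.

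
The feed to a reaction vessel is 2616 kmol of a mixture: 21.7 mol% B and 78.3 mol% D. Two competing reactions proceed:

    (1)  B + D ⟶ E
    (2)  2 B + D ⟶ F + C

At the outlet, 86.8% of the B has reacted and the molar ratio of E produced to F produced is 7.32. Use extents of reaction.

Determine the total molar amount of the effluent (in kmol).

Conversion of B: B consumed = 0.868 × 567.7 = 492.7 kmol = 1ξ₁ + 2ξ₂.
Selectivity: 1ξ₁ / (1ξ₂) = 7.32 → ξ₁ = 7.32 ξ₂.
Substitute: (1·7.32 + 2) ξ₂ = 492.7 → ξ₂ = 52.87 kmol, ξ₁ = 387 kmol.
Outlet amounts (n = n₀ + Σ ν·ξ):
  B: 567.7 − 1(387) − 2(52.87) = 74.93
  D: 2048 − 1(387) − 1(52.87) = 1608
  E: 0 + 1(387) = 387
  F: 0 + 1(52.87) = 52.87
  C: 0 + 1(52.87) = 52.87
Total out = 74.93 + 1608 + 387 + 52.87 + 52.87 = 2176 kmol.

2180 kmol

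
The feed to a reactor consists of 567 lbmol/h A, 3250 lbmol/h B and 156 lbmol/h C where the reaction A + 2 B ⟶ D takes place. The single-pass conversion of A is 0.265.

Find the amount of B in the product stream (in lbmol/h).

A reacted = 0.265 × 567 = 150.3 lbmol/h; ν_A = −1, so ξ = 150.3/1 = 150.3 lbmol/h.
Outlet amounts (n = n₀ + ν ξ):
  A: 567 − 1(150.3) = 416.7
  B: 3250 − 2(150.3) = 2949
  D: 0 + 1(150.3) = 150.3
  C: 156 (inert)

2950 lbmol/h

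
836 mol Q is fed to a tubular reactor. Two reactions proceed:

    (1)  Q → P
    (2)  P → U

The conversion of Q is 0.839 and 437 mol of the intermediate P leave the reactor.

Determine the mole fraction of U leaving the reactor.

0.316

Conversion of Q: Q consumed = 1ξ₁ = 0.839 × 836 → ξ₁ = 701.4 mol.
P balance: n_P = 0 + 1ξ₁ − 1ξ₂ = 437 → ξ₂ = (1·701.4 − 437)/1 = 264.4 mol.
Outlet amounts (n = n₀ + Σ ν·ξ):
  Q: 836 − 1(701.4) = 134.6
  P: 0 + 1(701.4) − 1(264.4) = 437
  U: 0 + 1(264.4) = 264.4
Total out = 836 mol; y_U = 264.4 / 836 = 0.3163.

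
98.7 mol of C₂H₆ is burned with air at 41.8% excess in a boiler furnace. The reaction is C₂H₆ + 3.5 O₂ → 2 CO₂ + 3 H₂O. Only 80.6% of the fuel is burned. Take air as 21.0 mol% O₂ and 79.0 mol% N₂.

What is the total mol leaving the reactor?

Stoichiometric O₂ = 3.5 × 98.7 = 345.4 mol; O₂ fed = 345.4 × 1.418 = 489.8 mol.
N₂ fed = 489.8 × 79/21 = 1843 mol.
Fuel reacted = 0.806 × 98.7 → ξ = 79.55 mol.
Outlet (n = n₀ + ν ξ):
  C₂H₆: 98.7 − 1(79.55) = 19.15
  O₂: 489.8 − 3.5(79.55) = 211.4
  N₂: 1843 (inert)
  CO₂: 0 + 2(79.55) = 159.1
  H₂O: 0 + 3(79.55) = 238.7
Total out = 19.15 + 211.4 + 1843 + 159.1 + 238.7 = 2471 mol.

2470 mol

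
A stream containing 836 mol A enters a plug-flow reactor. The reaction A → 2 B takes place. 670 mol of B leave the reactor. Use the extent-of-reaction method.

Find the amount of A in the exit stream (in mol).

501 mol

For B: n = n₀ + 2ξ → 670 = 0 + 2ξ, giving ξ = 335 mol.
Outlet amounts (n = n₀ + ν ξ):
  A: 836 − 1(335) = 501
  B: 0 + 2(335) = 670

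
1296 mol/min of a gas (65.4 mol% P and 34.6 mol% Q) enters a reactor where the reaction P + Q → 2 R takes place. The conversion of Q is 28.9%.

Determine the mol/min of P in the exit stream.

Q reacted = 0.289 × 448.4 = 129.6 mol/min; ν_Q = −1, so ξ = 129.6/1 = 129.6 mol/min.
Outlet amounts (n = n₀ + ν ξ):
  P: 847.6 − 1(129.6) = 718
  Q: 448.4 − 1(129.6) = 318.8
  R: 0 + 2(129.6) = 259.2

718 mol/min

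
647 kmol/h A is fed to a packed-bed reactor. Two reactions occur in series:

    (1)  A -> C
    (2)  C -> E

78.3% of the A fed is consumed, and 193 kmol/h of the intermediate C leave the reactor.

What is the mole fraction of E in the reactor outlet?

0.485

Conversion of A: A consumed = 1ξ₁ = 0.783 × 647 → ξ₁ = 506.6 kmol/h.
C balance: n_C = 0 + 1ξ₁ − 1ξ₂ = 193 → ξ₂ = (1·506.6 − 193)/1 = 313.6 kmol/h.
Outlet amounts (n = n₀ + Σ ν·ξ):
  A: 647 − 1(506.6) = 140.4
  C: 0 + 1(506.6) − 1(313.6) = 193
  E: 0 + 1(313.6) = 313.6
Total out = 647 kmol/h; y_E = 313.6 / 647 = 0.4847.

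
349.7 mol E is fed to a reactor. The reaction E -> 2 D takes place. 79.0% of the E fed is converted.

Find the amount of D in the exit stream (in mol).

E reacted = 0.79 × 349.7 = 276.3 mol; ν_E = −1, so ξ = 276.3/1 = 276.3 mol.
Outlet amounts (n = n₀ + ν ξ):
  E: 349.7 − 1(276.3) = 73.44
  D: 0 + 2(276.3) = 552.5

553 mol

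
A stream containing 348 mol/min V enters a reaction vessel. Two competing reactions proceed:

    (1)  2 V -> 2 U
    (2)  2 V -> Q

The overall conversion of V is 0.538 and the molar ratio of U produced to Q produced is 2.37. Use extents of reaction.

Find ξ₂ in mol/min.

Conversion of V: V consumed = 0.538 × 348 = 187.2 mol/min = 2ξ₁ + 2ξ₂.
Selectivity: 2ξ₁ / (1ξ₂) = 2.37 → ξ₁ = 1.185 ξ₂.
Substitute: (2·1.185 + 2) ξ₂ = 187.2 → ξ₂ = 42.84 mol/min, ξ₁ = 50.77 mol/min.
Outlet amounts (n = n₀ + Σ ν·ξ):
  V: 348 − 2(50.77) − 2(42.84) = 160.8
  U: 0 + 2(50.77) = 101.5
  Q: 0 + 1(42.84) = 42.84

ξ₂ = 42.8 mol/min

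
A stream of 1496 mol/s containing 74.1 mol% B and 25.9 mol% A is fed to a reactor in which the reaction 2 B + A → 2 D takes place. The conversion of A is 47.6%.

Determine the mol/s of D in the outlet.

A reacted = 0.476 × 387.5 = 184.4 mol/s; ν_A = −1, so ξ = 184.4/1 = 184.4 mol/s.
Outlet amounts (n = n₀ + ν ξ):
  B: 1109 − 2(184.4) = 739.7
  A: 387.5 − 1(184.4) = 203
  D: 0 + 2(184.4) = 368.9

369 mol/s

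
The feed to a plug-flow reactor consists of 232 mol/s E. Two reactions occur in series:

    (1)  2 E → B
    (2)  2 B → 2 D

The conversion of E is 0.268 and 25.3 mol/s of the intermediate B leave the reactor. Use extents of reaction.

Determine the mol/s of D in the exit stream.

Conversion of E: E consumed = 2ξ₁ = 0.268 × 232 → ξ₁ = 31.09 mol/s.
B balance: n_B = 0 + 1ξ₁ − 2ξ₂ = 25.3 → ξ₂ = (1·31.09 − 25.3)/2 = 2.894 mol/s.
Outlet amounts (n = n₀ + Σ ν·ξ):
  E: 232 − 2(31.09) = 169.8
  B: 0 + 1(31.09) − 2(2.894) = 25.3
  D: 0 + 2(2.894) = 5.788

5.79 mol/s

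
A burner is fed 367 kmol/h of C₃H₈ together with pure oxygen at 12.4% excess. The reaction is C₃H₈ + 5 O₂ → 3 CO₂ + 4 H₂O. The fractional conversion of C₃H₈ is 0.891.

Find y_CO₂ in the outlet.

0.356

Stoichiometric O₂ = 5 × 367 = 1835 kmol/h; O₂ fed = 1835 × 1.124 = 2063 kmol/h.
Fuel reacted = 0.891 × 367 → ξ = 327 kmol/h.
Outlet (n = n₀ + ν ξ):
  C₃H₈: 367 − 1(327) = 40
  O₂: 2063 − 5(327) = 427.6
  CO₂: 0 + 3(327) = 981
  H₂O: 0 + 4(327) = 1308
Total out = 2757 kmol/h; y_CO₂ = 981 / 2757 = 0.3559.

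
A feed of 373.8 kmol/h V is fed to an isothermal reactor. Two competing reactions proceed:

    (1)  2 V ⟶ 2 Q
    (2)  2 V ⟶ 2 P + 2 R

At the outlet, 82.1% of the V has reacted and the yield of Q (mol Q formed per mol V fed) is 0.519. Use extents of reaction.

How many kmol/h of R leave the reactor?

113 kmol/h

Yield of Q: 2ξ₁ / 373.8 = 0.519 → ξ₁ = 97 kmol/h.
Conversion of V: 2ξ₁ + 2ξ₂ = 0.821 × 373.8 = 306.9 → ξ₂ = 56.44 kmol/h.
Outlet amounts (n = n₀ + Σ ν·ξ):
  V: 373.8 − 2(97) − 2(56.44) = 66.91
  Q: 0 + 2(97) = 194
  P: 0 + 2(56.44) = 112.9
  R: 0 + 2(56.44) = 112.9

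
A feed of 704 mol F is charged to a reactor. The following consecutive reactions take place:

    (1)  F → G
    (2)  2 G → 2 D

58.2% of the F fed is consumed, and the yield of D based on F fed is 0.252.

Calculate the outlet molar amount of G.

Conversion of F: F consumed = 1ξ₁ = 0.582 × 704 → ξ₁ = 409.7 mol.
Yield of D: 2ξ₂ / 704 = 0.252 → ξ₂ = 88.7 mol.
Outlet amounts (n = n₀ + Σ ν·ξ):
  F: 704 − 1(409.7) = 294.3
  G: 0 + 1(409.7) − 2(88.7) = 232.3
  D: 0 + 2(88.7) = 177.4

232 mol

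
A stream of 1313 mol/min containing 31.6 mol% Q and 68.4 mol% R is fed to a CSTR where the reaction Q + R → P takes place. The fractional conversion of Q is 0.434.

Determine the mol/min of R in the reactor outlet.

718 mol/min

Q reacted = 0.434 × 414.9 = 180.1 mol/min; ν_Q = −1, so ξ = 180.1/1 = 180.1 mol/min.
Outlet amounts (n = n₀ + ν ξ):
  Q: 414.9 − 1(180.1) = 234.8
  R: 898.1 − 1(180.1) = 718
  P: 0 + 1(180.1) = 180.1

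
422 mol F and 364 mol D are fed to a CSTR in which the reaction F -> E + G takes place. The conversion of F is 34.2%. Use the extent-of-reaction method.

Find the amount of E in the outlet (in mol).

F reacted = 0.342 × 422 = 144.3 mol; ν_F = −1, so ξ = 144.3/1 = 144.3 mol.
Outlet amounts (n = n₀ + ν ξ):
  F: 422 − 1(144.3) = 277.7
  E: 0 + 1(144.3) = 144.3
  G: 0 + 1(144.3) = 144.3
  D: 364 (inert)

144 mol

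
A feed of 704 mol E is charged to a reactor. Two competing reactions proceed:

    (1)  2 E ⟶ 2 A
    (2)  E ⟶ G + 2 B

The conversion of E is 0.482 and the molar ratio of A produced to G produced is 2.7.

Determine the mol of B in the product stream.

183 mol

Conversion of E: E consumed = 0.482 × 704 = 339.3 mol = 2ξ₁ + 1ξ₂.
Selectivity: 2ξ₁ / (1ξ₂) = 2.7 → ξ₁ = 1.35 ξ₂.
Substitute: (2·1.35 + 1) ξ₂ = 339.3 → ξ₂ = 91.71 mol, ξ₁ = 123.8 mol.
Outlet amounts (n = n₀ + Σ ν·ξ):
  E: 704 − 2(123.8) − 1(91.71) = 364.7
  A: 0 + 2(123.8) = 247.6
  G: 0 + 1(91.71) = 91.71
  B: 0 + 2(91.71) = 183.4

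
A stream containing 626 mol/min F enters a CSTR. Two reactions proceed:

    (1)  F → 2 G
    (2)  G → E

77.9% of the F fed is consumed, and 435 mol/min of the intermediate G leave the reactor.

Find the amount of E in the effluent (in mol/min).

540 mol/min

Conversion of F: F consumed = 1ξ₁ = 0.779 × 626 → ξ₁ = 487.7 mol/min.
G balance: n_G = 0 + 2ξ₁ − 1ξ₂ = 435 → ξ₂ = (2·487.7 − 435)/1 = 540.3 mol/min.
Outlet amounts (n = n₀ + Σ ν·ξ):
  F: 626 − 1(487.7) = 138.3
  G: 0 + 2(487.7) − 1(540.3) = 435
  E: 0 + 1(540.3) = 540.3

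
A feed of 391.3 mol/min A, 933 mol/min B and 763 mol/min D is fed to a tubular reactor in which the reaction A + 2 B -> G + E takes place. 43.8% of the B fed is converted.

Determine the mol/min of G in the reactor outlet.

204 mol/min

B reacted = 0.438 × 933 = 408.7 mol/min; ν_B = −2, so ξ = 408.7/2 = 204.3 mol/min.
Outlet amounts (n = n₀ + ν ξ):
  A: 391.3 − 1(204.3) = 187
  B: 933 − 2(204.3) = 524.3
  G: 0 + 1(204.3) = 204.3
  E: 0 + 1(204.3) = 204.3
  D: 763 (inert)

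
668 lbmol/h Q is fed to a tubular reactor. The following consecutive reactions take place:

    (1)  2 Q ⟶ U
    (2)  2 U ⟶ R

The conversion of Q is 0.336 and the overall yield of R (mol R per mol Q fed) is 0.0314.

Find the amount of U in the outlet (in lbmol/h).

70.3 lbmol/h

Conversion of Q: Q consumed = 2ξ₁ = 0.336 × 668 → ξ₁ = 112.2 lbmol/h.
Yield of R: 1ξ₂ / 668 = 0.0314 → ξ₂ = 20.98 lbmol/h.
Outlet amounts (n = n₀ + Σ ν·ξ):
  Q: 668 − 2(112.2) = 443.6
  U: 0 + 1(112.2) − 2(20.98) = 70.27
  R: 0 + 1(20.98) = 20.98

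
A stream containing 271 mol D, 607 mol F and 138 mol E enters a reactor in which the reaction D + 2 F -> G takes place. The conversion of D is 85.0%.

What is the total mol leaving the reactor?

555 mol

D reacted = 0.85 × 271 = 230.3 mol; ν_D = −1, so ξ = 230.3/1 = 230.3 mol.
Outlet amounts (n = n₀ + ν ξ):
  D: 271 − 1(230.3) = 40.65
  F: 607 − 2(230.3) = 146.3
  G: 0 + 1(230.3) = 230.3
  E: 138 (inert)
Total out = 40.65 + 146.3 + 230.3 + 138 = 555.3 mol.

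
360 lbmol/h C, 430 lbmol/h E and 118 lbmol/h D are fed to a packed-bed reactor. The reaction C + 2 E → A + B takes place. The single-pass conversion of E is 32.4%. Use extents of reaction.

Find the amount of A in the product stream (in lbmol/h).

E reacted = 0.324 × 430 = 139.3 lbmol/h; ν_E = −2, so ξ = 139.3/2 = 69.66 lbmol/h.
Outlet amounts (n = n₀ + ν ξ):
  C: 360 − 1(69.66) = 290.3
  E: 430 − 2(69.66) = 290.7
  A: 0 + 1(69.66) = 69.66
  B: 0 + 1(69.66) = 69.66
  D: 118 (inert)

69.7 lbmol/h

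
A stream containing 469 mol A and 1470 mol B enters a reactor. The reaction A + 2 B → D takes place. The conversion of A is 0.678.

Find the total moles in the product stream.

A reacted = 0.678 × 469 = 318 mol; ν_A = −1, so ξ = 318/1 = 318 mol.
Outlet amounts (n = n₀ + ν ξ):
  A: 469 − 1(318) = 151
  B: 1470 − 2(318) = 834
  D: 0 + 1(318) = 318
Total out = 151 + 834 + 318 = 1303 mol.

1300 mol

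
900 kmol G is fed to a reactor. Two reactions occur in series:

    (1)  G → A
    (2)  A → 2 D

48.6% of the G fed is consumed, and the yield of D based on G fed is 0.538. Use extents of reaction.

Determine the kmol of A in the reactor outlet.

195 kmol

Conversion of G: G consumed = 1ξ₁ = 0.486 × 900 → ξ₁ = 437.4 kmol.
Yield of D: 2ξ₂ / 900 = 0.538 → ξ₂ = 242.1 kmol.
Outlet amounts (n = n₀ + Σ ν·ξ):
  G: 900 − 1(437.4) = 462.6
  A: 0 + 1(437.4) − 1(242.1) = 195.3
  D: 0 + 2(242.1) = 484.2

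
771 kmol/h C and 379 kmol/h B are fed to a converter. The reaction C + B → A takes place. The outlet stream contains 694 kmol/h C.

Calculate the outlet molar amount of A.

77 kmol/h

For C: n = n₀ − 1ξ → 694 = 771 − 1ξ, giving ξ = 77 kmol/h.
Outlet amounts (n = n₀ + ν ξ):
  C: 771 − 1(77) = 694
  B: 379 − 1(77) = 302
  A: 0 + 1(77) = 77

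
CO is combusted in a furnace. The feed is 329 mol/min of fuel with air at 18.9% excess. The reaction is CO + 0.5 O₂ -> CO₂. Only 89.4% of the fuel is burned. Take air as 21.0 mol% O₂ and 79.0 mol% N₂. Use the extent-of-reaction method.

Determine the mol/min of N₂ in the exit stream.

Stoichiometric O₂ = 0.5 × 329 = 164.5 mol/min; O₂ fed = 164.5 × 1.189 = 195.6 mol/min.
N₂ fed = 195.6 × 79/21 = 735.8 mol/min.
Fuel reacted = 0.894 × 329 → ξ = 294.1 mol/min.
Outlet (n = n₀ + ν ξ):
  CO: 329 − 1(294.1) = 34.87
  O₂: 195.6 − 0.5(294.1) = 48.53
  N₂: 735.8 (inert)
  CO₂: 0 + 1(294.1) = 294.1

736 mol/min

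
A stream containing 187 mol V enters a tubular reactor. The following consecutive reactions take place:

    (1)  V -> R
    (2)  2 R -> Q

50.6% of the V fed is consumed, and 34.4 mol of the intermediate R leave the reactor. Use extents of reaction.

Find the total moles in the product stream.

Conversion of V: V consumed = 1ξ₁ = 0.506 × 187 → ξ₁ = 94.62 mol.
R balance: n_R = 0 + 1ξ₁ − 2ξ₂ = 34.4 → ξ₂ = (1·94.62 − 34.4)/2 = 30.11 mol.
Outlet amounts (n = n₀ + Σ ν·ξ):
  V: 187 − 1(94.62) = 92.38
  R: 0 + 1(94.62) − 2(30.11) = 34.4
  Q: 0 + 1(30.11) = 30.11
Total out = 92.38 + 34.4 + 30.11 = 156.9 mol.

157 mol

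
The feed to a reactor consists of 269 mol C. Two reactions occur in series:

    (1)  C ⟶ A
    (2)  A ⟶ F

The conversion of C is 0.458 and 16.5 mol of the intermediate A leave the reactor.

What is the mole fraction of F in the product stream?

Conversion of C: C consumed = 1ξ₁ = 0.458 × 269 → ξ₁ = 123.2 mol.
A balance: n_A = 0 + 1ξ₁ − 1ξ₂ = 16.5 → ξ₂ = (1·123.2 − 16.5)/1 = 106.7 mol.
Outlet amounts (n = n₀ + Σ ν·ξ):
  C: 269 − 1(123.2) = 145.8
  A: 0 + 1(123.2) − 1(106.7) = 16.5
  F: 0 + 1(106.7) = 106.7
Total out = 269 mol; y_F = 106.7 / 269 = 0.3967.

0.397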